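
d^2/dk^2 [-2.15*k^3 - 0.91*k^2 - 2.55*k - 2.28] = -12.9*k - 1.82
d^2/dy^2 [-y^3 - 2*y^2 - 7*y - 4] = -6*y - 4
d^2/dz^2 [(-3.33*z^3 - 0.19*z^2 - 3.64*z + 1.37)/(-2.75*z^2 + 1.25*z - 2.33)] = (-2.8421709430404e-14*z^5 + 1.4210854715202e-14*z^4 + 24.09355*z^3 - 127.66005*z^2 - 3.21412799999998*z + 36.541282)/(20.796875*z^6 - 28.359375*z^5 + 65.7525*z^4 - 50.009375*z^3 + 55.7103*z^2 - 20.358375*z + 12.649337)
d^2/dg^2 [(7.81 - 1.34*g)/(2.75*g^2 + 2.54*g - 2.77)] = (-(1.34*g - 7.81)*(5.5*g + 2.54)*(11.0*g + 5.08) + (22.11*g - 36.1478)*(2.75*g^2 + 2.54*g - 2.77))/(2.75*g^2 + 2.54*g - 2.77)^3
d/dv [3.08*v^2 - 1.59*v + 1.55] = 6.16*v - 1.59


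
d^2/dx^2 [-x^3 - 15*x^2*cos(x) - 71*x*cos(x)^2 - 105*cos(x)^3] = 15*x^2*cos(x) + 60*x*sin(x) + 142*x*cos(2*x) - 6*x + 142*sin(2*x) + 195*cos(x)/4 + 945*cos(3*x)/4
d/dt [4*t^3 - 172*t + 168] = 12*t^2 - 172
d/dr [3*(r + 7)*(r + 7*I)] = 6*r + 21 + 21*I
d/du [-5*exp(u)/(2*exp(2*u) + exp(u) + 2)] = 10*(exp(2*u) - 1)*exp(u)/(4*exp(4*u) + 4*exp(3*u) + 9*exp(2*u) + 4*exp(u) + 4)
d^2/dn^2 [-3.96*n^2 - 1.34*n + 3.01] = -7.92000000000000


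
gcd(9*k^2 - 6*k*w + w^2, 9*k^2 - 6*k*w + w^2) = 9*k^2 - 6*k*w + w^2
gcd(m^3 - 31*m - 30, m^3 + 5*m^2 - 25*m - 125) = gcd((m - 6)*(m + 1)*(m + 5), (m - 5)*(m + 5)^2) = m + 5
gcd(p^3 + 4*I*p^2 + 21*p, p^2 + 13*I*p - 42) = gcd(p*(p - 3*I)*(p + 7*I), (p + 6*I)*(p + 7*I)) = p + 7*I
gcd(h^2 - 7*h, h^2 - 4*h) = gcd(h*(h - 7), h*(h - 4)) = h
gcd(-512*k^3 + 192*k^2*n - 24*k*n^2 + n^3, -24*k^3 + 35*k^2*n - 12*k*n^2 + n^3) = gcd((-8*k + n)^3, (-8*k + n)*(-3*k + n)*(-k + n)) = 8*k - n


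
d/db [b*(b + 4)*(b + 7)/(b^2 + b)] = (b^2 + 2*b - 17)/(b^2 + 2*b + 1)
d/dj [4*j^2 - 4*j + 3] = 8*j - 4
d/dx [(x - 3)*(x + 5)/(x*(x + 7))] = 5*(x^2 + 6*x + 21)/(x^2*(x^2 + 14*x + 49))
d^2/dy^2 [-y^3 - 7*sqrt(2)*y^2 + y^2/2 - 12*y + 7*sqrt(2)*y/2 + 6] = -6*y - 14*sqrt(2) + 1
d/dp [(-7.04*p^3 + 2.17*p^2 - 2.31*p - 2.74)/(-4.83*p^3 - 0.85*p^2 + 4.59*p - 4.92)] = (16.4651*p^4 - 86.9418*p^3 + 72.2046*p^2 - 26.0108*p + 23.9418)/(23.3289*p^6 + 8.211*p^5 - 43.6169*p^4 + 39.7242*p^3 + 29.4321*p^2 - 45.1656*p + 24.2064)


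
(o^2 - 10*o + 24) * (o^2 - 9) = o^4 - 10*o^3 + 15*o^2 + 90*o - 216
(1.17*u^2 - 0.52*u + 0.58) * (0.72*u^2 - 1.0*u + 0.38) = 0.8424*u^4 - 1.5444*u^3 + 1.3822*u^2 - 0.7776*u + 0.2204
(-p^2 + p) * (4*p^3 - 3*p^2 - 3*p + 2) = -4*p^5 + 7*p^4 - 5*p^2 + 2*p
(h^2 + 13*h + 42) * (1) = h^2 + 13*h + 42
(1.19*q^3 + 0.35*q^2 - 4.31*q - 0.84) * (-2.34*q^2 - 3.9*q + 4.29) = -2.7846*q^5 - 5.46*q^4 + 13.8255*q^3 + 20.2761*q^2 - 15.2139*q - 3.6036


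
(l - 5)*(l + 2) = l^2 - 3*l - 10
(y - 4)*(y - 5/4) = y^2 - 21*y/4 + 5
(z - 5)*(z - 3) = z^2 - 8*z + 15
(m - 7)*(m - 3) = m^2 - 10*m + 21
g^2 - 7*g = g*(g - 7)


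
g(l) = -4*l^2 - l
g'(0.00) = -1.00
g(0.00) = 0.00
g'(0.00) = -1.00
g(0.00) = 0.00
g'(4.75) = -39.00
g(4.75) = -95.00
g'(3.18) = -26.44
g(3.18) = -43.63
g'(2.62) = -21.96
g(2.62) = -30.08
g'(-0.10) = -0.20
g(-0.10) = 0.06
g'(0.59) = -5.72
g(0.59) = -1.98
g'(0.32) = -3.56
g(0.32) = -0.73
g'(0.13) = -2.04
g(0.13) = -0.20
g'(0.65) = -6.20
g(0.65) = -2.34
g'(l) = -8*l - 1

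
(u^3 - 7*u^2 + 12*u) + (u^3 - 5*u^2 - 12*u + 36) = 2*u^3 - 12*u^2 + 36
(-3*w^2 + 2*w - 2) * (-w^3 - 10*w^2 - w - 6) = 3*w^5 + 28*w^4 - 15*w^3 + 36*w^2 - 10*w + 12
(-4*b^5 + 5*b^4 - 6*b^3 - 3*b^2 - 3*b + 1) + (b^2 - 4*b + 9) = -4*b^5 + 5*b^4 - 6*b^3 - 2*b^2 - 7*b + 10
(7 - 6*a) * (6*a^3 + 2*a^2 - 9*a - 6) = -36*a^4 + 30*a^3 + 68*a^2 - 27*a - 42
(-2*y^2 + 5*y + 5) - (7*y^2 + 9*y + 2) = -9*y^2 - 4*y + 3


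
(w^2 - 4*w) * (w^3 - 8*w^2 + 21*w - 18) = w^5 - 12*w^4 + 53*w^3 - 102*w^2 + 72*w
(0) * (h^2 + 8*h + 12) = 0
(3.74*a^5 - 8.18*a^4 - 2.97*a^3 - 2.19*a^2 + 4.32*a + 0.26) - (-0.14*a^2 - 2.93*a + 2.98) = 3.74*a^5 - 8.18*a^4 - 2.97*a^3 - 2.05*a^2 + 7.25*a - 2.72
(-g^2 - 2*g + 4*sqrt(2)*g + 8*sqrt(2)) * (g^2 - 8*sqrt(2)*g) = -g^4 - 2*g^3 + 12*sqrt(2)*g^3 - 64*g^2 + 24*sqrt(2)*g^2 - 128*g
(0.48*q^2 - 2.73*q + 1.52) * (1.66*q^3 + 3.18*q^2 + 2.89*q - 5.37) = 0.7968*q^5 - 3.0054*q^4 - 4.771*q^3 - 5.6337*q^2 + 19.0529*q - 8.1624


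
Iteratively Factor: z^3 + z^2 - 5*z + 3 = (z - 1)*(z^2 + 2*z - 3) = (z - 1)*(z + 3)*(z - 1)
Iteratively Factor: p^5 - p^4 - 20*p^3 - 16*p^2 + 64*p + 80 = (p + 2)*(p^4 - 3*p^3 - 14*p^2 + 12*p + 40) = (p - 2)*(p + 2)*(p^3 - p^2 - 16*p - 20) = (p - 2)*(p + 2)^2*(p^2 - 3*p - 10) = (p - 5)*(p - 2)*(p + 2)^2*(p + 2)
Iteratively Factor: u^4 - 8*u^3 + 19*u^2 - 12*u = (u)*(u^3 - 8*u^2 + 19*u - 12) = u*(u - 1)*(u^2 - 7*u + 12) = u*(u - 4)*(u - 1)*(u - 3)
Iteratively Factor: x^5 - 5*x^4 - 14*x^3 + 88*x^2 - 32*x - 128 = (x - 4)*(x^4 - x^3 - 18*x^2 + 16*x + 32) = (x - 4)*(x + 1)*(x^3 - 2*x^2 - 16*x + 32) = (x - 4)*(x + 1)*(x + 4)*(x^2 - 6*x + 8) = (x - 4)^2*(x + 1)*(x + 4)*(x - 2)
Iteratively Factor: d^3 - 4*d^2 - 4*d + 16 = (d + 2)*(d^2 - 6*d + 8) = (d - 2)*(d + 2)*(d - 4)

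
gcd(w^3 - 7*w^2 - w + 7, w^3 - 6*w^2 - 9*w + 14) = w^2 - 8*w + 7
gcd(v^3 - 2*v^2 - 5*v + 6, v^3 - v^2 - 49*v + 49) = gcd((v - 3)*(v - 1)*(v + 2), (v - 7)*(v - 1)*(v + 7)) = v - 1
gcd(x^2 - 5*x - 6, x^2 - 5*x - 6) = x^2 - 5*x - 6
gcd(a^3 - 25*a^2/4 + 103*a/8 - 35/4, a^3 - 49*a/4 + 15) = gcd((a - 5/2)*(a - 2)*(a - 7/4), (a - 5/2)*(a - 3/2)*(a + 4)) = a - 5/2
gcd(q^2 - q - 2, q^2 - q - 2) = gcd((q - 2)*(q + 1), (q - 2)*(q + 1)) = q^2 - q - 2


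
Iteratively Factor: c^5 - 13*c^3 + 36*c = (c - 2)*(c^4 + 2*c^3 - 9*c^2 - 18*c) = (c - 2)*(c + 3)*(c^3 - c^2 - 6*c) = (c - 2)*(c + 2)*(c + 3)*(c^2 - 3*c) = c*(c - 2)*(c + 2)*(c + 3)*(c - 3)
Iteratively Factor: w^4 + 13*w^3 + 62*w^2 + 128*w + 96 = (w + 4)*(w^3 + 9*w^2 + 26*w + 24) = (w + 4)^2*(w^2 + 5*w + 6) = (w + 3)*(w + 4)^2*(w + 2)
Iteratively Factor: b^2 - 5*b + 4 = (b - 4)*(b - 1)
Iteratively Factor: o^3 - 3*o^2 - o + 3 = (o - 3)*(o^2 - 1) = (o - 3)*(o - 1)*(o + 1)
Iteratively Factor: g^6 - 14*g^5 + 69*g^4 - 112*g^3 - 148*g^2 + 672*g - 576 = (g + 2)*(g^5 - 16*g^4 + 101*g^3 - 314*g^2 + 480*g - 288) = (g - 4)*(g + 2)*(g^4 - 12*g^3 + 53*g^2 - 102*g + 72) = (g - 4)^2*(g + 2)*(g^3 - 8*g^2 + 21*g - 18) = (g - 4)^2*(g - 2)*(g + 2)*(g^2 - 6*g + 9) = (g - 4)^2*(g - 3)*(g - 2)*(g + 2)*(g - 3)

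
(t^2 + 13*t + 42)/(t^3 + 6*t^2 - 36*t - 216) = (t + 7)/(t^2 - 36)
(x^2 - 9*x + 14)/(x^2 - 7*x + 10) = (x - 7)/(x - 5)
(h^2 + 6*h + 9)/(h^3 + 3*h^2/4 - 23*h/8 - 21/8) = 8*(h^2 + 6*h + 9)/(8*h^3 + 6*h^2 - 23*h - 21)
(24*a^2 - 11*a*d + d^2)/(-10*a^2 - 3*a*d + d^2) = (-24*a^2 + 11*a*d - d^2)/(10*a^2 + 3*a*d - d^2)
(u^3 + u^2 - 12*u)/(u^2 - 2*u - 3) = u*(u + 4)/(u + 1)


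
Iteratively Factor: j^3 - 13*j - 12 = (j - 4)*(j^2 + 4*j + 3) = (j - 4)*(j + 1)*(j + 3)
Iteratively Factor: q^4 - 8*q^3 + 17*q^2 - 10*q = (q - 5)*(q^3 - 3*q^2 + 2*q) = (q - 5)*(q - 2)*(q^2 - q) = q*(q - 5)*(q - 2)*(q - 1)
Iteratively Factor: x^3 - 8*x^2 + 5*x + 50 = (x - 5)*(x^2 - 3*x - 10) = (x - 5)*(x + 2)*(x - 5)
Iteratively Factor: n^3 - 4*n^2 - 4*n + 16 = (n + 2)*(n^2 - 6*n + 8) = (n - 4)*(n + 2)*(n - 2)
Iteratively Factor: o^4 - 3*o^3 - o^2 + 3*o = (o)*(o^3 - 3*o^2 - o + 3) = o*(o - 1)*(o^2 - 2*o - 3) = o*(o - 1)*(o + 1)*(o - 3)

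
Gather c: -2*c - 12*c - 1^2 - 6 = -14*c - 7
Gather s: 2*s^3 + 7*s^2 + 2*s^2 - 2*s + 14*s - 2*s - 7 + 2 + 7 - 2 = 2*s^3 + 9*s^2 + 10*s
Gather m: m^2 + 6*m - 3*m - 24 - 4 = m^2 + 3*m - 28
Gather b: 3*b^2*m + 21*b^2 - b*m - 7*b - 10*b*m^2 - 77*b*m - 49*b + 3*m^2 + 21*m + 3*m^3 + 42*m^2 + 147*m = b^2*(3*m + 21) + b*(-10*m^2 - 78*m - 56) + 3*m^3 + 45*m^2 + 168*m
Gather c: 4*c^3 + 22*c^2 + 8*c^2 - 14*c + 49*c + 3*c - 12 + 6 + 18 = 4*c^3 + 30*c^2 + 38*c + 12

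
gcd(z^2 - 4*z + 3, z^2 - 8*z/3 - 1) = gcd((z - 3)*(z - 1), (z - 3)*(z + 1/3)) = z - 3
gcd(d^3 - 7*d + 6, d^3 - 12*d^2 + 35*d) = 1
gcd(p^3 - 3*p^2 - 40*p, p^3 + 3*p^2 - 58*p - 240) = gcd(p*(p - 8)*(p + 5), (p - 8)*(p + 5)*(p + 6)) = p^2 - 3*p - 40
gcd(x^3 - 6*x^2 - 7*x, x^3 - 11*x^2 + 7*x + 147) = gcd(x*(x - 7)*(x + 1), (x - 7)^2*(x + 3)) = x - 7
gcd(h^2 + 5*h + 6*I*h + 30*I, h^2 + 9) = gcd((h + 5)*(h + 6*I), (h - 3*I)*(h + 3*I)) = 1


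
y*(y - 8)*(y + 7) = y^3 - y^2 - 56*y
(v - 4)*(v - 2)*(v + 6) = v^3 - 28*v + 48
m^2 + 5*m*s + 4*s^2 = (m + s)*(m + 4*s)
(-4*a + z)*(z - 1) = -4*a*z + 4*a + z^2 - z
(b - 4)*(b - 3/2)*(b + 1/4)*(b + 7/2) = b^4 - 7*b^3/4 - 55*b^2/4 + 283*b/16 + 21/4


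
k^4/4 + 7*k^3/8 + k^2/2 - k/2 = k*(k/4 + 1/2)*(k - 1/2)*(k + 2)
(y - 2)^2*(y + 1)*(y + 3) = y^4 - 9*y^2 + 4*y + 12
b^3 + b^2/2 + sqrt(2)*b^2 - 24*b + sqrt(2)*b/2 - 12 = (b + 1/2)*(b - 3*sqrt(2))*(b + 4*sqrt(2))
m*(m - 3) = m^2 - 3*m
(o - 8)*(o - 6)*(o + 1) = o^3 - 13*o^2 + 34*o + 48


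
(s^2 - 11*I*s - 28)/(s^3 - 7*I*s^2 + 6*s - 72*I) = (s - 7*I)/(s^2 - 3*I*s + 18)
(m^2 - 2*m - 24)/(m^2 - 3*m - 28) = (m - 6)/(m - 7)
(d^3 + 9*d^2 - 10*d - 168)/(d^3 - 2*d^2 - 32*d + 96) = (d + 7)/(d - 4)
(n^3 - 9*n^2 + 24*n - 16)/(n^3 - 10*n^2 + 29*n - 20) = (n - 4)/(n - 5)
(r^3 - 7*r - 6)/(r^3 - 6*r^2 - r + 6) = (r^2 - r - 6)/(r^2 - 7*r + 6)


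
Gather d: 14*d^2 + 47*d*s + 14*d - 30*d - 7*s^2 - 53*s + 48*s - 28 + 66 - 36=14*d^2 + d*(47*s - 16) - 7*s^2 - 5*s + 2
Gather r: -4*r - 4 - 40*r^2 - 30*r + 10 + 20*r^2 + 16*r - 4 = -20*r^2 - 18*r + 2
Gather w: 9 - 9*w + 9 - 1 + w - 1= 16 - 8*w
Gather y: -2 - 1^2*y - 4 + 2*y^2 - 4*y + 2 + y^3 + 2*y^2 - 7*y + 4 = y^3 + 4*y^2 - 12*y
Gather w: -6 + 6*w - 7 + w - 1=7*w - 14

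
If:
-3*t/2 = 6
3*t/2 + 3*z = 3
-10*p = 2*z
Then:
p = -3/5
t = -4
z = 3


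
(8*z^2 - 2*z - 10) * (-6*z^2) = -48*z^4 + 12*z^3 + 60*z^2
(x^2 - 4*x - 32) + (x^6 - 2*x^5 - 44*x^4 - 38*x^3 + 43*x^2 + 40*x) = x^6 - 2*x^5 - 44*x^4 - 38*x^3 + 44*x^2 + 36*x - 32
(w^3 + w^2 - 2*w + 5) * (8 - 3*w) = -3*w^4 + 5*w^3 + 14*w^2 - 31*w + 40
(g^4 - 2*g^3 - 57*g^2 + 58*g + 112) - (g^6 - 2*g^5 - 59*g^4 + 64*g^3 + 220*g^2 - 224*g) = -g^6 + 2*g^5 + 60*g^4 - 66*g^3 - 277*g^2 + 282*g + 112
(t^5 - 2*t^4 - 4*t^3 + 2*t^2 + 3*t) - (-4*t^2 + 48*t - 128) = t^5 - 2*t^4 - 4*t^3 + 6*t^2 - 45*t + 128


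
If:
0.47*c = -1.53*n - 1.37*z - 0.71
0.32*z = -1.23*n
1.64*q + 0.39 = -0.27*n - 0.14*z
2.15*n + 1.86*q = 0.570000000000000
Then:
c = 1.77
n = 0.41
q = -0.17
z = -1.59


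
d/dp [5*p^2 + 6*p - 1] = 10*p + 6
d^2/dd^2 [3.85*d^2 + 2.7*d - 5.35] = 7.70000000000000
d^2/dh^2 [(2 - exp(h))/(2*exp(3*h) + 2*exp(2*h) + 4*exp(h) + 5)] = (-16*exp(6*h) + 60*exp(5*h) + 116*exp(4*h) + 202*exp(3*h) - 72*exp(2*h) - 28*exp(h) - 65)*exp(h)/(8*exp(9*h) + 24*exp(8*h) + 72*exp(7*h) + 164*exp(6*h) + 264*exp(5*h) + 396*exp(4*h) + 454*exp(3*h) + 390*exp(2*h) + 300*exp(h) + 125)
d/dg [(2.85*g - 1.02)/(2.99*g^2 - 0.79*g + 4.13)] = (-8.5215*g^2 + 6.0996*g + 10.9647)/(8.9401*g^4 - 4.7242*g^3 + 25.3215*g^2 - 6.5254*g + 17.0569)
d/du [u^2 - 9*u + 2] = 2*u - 9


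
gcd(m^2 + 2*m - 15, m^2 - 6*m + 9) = m - 3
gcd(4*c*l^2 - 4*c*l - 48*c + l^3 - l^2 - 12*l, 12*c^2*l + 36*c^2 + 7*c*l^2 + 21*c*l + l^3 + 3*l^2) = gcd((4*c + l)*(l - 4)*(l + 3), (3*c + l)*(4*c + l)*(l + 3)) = 4*c*l + 12*c + l^2 + 3*l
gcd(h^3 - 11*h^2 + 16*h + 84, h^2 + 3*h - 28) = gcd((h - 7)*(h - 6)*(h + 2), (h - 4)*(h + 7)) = 1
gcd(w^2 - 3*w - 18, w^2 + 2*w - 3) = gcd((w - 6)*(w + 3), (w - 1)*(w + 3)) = w + 3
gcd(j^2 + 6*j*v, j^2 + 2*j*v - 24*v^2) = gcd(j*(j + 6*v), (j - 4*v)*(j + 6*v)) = j + 6*v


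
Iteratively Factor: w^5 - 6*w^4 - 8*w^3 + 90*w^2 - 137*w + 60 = (w - 3)*(w^4 - 3*w^3 - 17*w^2 + 39*w - 20) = (w - 3)*(w - 1)*(w^3 - 2*w^2 - 19*w + 20) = (w - 5)*(w - 3)*(w - 1)*(w^2 + 3*w - 4) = (w - 5)*(w - 3)*(w - 1)^2*(w + 4)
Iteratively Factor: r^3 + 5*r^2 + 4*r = (r + 4)*(r^2 + r) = r*(r + 4)*(r + 1)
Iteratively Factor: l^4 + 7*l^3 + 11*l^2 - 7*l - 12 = (l + 1)*(l^3 + 6*l^2 + 5*l - 12) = (l + 1)*(l + 4)*(l^2 + 2*l - 3) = (l - 1)*(l + 1)*(l + 4)*(l + 3)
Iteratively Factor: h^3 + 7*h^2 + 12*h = (h + 3)*(h^2 + 4*h) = (h + 3)*(h + 4)*(h)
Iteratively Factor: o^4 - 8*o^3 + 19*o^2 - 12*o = (o - 1)*(o^3 - 7*o^2 + 12*o) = (o - 3)*(o - 1)*(o^2 - 4*o) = (o - 4)*(o - 3)*(o - 1)*(o)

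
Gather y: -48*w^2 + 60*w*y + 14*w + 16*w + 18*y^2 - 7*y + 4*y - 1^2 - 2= -48*w^2 + 30*w + 18*y^2 + y*(60*w - 3) - 3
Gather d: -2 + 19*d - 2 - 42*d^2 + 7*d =-42*d^2 + 26*d - 4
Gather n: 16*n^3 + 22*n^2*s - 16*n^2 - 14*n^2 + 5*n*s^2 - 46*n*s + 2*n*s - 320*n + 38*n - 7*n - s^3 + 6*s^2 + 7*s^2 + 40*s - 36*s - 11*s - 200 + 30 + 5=16*n^3 + n^2*(22*s - 30) + n*(5*s^2 - 44*s - 289) - s^3 + 13*s^2 - 7*s - 165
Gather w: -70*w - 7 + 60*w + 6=-10*w - 1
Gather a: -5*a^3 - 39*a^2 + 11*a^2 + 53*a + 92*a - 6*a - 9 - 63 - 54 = -5*a^3 - 28*a^2 + 139*a - 126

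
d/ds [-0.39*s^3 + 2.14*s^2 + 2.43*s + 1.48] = -1.17*s^2 + 4.28*s + 2.43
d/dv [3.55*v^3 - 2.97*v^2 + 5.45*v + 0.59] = 10.65*v^2 - 5.94*v + 5.45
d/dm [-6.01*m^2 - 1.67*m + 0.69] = -12.02*m - 1.67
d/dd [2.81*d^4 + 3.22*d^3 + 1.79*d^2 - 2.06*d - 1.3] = 11.24*d^3 + 9.66*d^2 + 3.58*d - 2.06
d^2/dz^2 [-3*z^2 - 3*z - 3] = -6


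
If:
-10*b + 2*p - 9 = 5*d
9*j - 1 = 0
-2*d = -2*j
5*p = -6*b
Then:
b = -215/279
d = 1/9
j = 1/9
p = 86/93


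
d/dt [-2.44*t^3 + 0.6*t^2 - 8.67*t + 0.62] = -7.32*t^2 + 1.2*t - 8.67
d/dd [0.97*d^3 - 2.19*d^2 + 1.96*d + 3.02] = 2.91*d^2 - 4.38*d + 1.96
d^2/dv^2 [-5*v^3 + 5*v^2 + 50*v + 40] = 10 - 30*v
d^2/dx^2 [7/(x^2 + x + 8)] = 14*(-x^2 - x + (2*x + 1)^2 - 8)/(x^2 + x + 8)^3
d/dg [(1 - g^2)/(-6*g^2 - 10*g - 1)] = 2*(5*g^2 + 7*g + 5)/(36*g^4 + 120*g^3 + 112*g^2 + 20*g + 1)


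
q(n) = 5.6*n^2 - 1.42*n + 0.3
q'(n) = 11.2*n - 1.42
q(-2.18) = 30.01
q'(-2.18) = -25.84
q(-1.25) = 10.82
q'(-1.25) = -15.42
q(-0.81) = 5.12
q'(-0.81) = -10.49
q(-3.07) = 57.44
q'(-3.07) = -35.80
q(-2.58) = 41.24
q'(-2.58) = -30.32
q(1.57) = 11.87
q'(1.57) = 16.16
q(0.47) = 0.87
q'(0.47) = 3.84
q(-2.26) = 32.11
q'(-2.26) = -26.73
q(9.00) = 441.12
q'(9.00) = 99.38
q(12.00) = 789.66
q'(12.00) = 132.98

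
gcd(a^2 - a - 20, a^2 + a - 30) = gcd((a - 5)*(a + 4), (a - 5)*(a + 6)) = a - 5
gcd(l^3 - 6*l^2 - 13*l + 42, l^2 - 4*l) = 1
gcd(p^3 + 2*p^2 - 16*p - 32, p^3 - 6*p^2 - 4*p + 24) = p + 2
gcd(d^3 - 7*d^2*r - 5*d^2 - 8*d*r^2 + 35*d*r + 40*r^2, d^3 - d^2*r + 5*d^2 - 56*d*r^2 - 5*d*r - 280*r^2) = -d + 8*r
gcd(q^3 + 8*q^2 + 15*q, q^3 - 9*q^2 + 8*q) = q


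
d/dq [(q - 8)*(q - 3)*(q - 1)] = 3*q^2 - 24*q + 35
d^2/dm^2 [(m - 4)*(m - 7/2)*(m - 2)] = 6*m - 19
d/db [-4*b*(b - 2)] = 8 - 8*b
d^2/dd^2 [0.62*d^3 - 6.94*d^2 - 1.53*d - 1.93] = 3.72*d - 13.88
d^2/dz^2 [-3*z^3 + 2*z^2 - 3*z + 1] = 4 - 18*z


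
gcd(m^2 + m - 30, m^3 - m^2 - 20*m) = m - 5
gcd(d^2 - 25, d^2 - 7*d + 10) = d - 5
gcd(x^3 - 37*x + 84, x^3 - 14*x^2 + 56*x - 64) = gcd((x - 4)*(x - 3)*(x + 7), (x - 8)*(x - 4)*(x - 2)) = x - 4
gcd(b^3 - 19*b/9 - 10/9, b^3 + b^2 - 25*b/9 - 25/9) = b^2 - 2*b/3 - 5/3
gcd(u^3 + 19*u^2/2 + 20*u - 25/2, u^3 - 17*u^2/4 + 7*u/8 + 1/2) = u - 1/2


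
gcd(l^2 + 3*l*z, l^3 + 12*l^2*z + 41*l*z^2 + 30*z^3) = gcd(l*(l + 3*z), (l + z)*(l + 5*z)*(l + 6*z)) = 1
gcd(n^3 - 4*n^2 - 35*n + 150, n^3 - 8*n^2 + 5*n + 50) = n^2 - 10*n + 25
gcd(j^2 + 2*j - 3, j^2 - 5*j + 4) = j - 1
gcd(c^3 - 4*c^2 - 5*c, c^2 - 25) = c - 5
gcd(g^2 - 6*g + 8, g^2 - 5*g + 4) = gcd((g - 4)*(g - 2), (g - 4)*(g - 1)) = g - 4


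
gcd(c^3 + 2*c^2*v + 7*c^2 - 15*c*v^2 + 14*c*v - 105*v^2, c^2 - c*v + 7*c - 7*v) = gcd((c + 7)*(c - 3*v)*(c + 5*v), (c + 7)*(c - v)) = c + 7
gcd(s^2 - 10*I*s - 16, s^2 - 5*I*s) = 1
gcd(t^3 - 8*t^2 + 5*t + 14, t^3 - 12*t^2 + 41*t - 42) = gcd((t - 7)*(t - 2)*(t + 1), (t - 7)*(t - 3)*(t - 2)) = t^2 - 9*t + 14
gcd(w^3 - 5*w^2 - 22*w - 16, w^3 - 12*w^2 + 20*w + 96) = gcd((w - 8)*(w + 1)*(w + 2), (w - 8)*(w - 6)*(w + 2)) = w^2 - 6*w - 16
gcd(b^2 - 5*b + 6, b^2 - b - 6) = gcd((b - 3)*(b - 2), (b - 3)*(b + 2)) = b - 3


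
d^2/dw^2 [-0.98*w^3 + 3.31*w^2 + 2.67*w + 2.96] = 6.62 - 5.88*w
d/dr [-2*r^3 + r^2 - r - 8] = -6*r^2 + 2*r - 1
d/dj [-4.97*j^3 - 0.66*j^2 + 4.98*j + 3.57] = -14.91*j^2 - 1.32*j + 4.98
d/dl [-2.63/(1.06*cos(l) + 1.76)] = -2.7878*sin(l)/(1.06*cos(l) + 1.76)^2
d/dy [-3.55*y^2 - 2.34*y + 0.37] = -7.1*y - 2.34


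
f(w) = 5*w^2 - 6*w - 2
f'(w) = 10*w - 6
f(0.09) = -2.50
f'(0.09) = -5.10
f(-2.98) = 60.28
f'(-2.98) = -35.80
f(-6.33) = 236.32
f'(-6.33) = -69.30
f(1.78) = 3.16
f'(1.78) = 11.80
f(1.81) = 3.52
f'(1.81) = 12.10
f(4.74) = 81.90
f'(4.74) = 41.40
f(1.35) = -0.99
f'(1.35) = 7.50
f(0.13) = -2.70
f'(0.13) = -4.70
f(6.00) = 142.00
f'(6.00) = 54.00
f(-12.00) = 790.00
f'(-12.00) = -126.00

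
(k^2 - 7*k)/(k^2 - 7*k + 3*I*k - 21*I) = k/(k + 3*I)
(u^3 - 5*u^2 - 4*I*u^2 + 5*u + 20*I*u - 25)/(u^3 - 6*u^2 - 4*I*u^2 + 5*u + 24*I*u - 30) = (u - 5)/(u - 6)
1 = 1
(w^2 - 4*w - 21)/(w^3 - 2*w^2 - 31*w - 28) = (w + 3)/(w^2 + 5*w + 4)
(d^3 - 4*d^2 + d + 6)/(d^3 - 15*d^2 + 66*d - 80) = (d^2 - 2*d - 3)/(d^2 - 13*d + 40)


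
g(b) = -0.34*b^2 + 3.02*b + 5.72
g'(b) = 3.02 - 0.68*b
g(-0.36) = 4.59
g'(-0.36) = 3.26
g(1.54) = 9.56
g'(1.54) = 1.97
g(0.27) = 6.51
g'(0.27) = 2.84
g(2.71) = 11.41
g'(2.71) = 1.18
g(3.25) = 11.94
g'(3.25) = 0.81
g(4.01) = 12.36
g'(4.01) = 0.29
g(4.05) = 12.37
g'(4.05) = 0.27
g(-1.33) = 1.10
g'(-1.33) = 3.92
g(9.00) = 5.36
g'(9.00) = -3.10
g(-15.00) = -116.08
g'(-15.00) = 13.22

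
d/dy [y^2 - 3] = 2*y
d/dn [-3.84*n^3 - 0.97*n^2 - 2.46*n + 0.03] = -11.52*n^2 - 1.94*n - 2.46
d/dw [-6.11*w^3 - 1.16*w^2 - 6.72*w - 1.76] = -18.33*w^2 - 2.32*w - 6.72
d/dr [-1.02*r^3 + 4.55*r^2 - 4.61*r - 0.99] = -3.06*r^2 + 9.1*r - 4.61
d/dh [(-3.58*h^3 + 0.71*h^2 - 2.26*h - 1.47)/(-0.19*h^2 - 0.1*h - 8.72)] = (0.6802*h^4 + 0.716*h^3 + 93.1524*h^2 - 12.941*h + 19.5602)/(0.0361*h^4 + 0.038*h^3 + 3.3236*h^2 + 1.744*h + 76.0384)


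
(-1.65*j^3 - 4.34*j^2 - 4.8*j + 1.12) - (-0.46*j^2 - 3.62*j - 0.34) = -1.65*j^3 - 3.88*j^2 - 1.18*j + 1.46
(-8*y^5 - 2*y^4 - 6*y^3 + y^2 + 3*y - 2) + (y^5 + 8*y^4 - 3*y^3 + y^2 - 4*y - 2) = -7*y^5 + 6*y^4 - 9*y^3 + 2*y^2 - y - 4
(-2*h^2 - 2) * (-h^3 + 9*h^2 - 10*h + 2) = 2*h^5 - 18*h^4 + 22*h^3 - 22*h^2 + 20*h - 4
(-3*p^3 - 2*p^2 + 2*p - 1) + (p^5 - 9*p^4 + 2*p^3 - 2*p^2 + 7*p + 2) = p^5 - 9*p^4 - p^3 - 4*p^2 + 9*p + 1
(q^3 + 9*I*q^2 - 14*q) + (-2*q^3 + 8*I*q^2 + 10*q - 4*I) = -q^3 + 17*I*q^2 - 4*q - 4*I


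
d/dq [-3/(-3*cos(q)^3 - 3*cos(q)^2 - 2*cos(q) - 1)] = 3*(9*cos(q)^2 + 6*cos(q) + 2)*sin(q)/(3*cos(q)^3 + 3*cos(q)^2 + 2*cos(q) + 1)^2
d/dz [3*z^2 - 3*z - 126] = 6*z - 3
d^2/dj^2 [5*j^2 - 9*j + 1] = 10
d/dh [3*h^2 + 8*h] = 6*h + 8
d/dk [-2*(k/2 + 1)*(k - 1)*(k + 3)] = -3*k^2 - 8*k - 1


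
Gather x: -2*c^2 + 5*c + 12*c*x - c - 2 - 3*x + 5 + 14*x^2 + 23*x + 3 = -2*c^2 + 4*c + 14*x^2 + x*(12*c + 20) + 6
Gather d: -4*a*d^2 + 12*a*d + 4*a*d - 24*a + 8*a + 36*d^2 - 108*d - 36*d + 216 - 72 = -16*a + d^2*(36 - 4*a) + d*(16*a - 144) + 144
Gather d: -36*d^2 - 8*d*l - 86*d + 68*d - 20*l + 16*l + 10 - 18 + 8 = -36*d^2 + d*(-8*l - 18) - 4*l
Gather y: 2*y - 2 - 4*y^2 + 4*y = -4*y^2 + 6*y - 2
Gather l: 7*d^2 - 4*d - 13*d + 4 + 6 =7*d^2 - 17*d + 10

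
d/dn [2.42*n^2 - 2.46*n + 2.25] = 4.84*n - 2.46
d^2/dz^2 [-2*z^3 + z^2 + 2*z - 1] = 2 - 12*z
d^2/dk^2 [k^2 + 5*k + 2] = 2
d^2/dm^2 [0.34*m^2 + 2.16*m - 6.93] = 0.680000000000000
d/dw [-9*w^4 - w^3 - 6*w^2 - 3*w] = -36*w^3 - 3*w^2 - 12*w - 3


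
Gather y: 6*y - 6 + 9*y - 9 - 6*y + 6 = 9*y - 9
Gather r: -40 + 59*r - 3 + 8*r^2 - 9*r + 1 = 8*r^2 + 50*r - 42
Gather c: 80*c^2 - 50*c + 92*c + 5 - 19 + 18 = 80*c^2 + 42*c + 4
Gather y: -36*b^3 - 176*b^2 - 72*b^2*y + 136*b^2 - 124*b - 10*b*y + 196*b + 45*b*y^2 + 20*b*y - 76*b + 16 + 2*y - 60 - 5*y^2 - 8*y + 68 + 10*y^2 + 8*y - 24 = -36*b^3 - 40*b^2 - 4*b + y^2*(45*b + 5) + y*(-72*b^2 + 10*b + 2)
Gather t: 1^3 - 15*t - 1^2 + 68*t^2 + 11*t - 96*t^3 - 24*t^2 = -96*t^3 + 44*t^2 - 4*t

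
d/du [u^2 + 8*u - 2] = 2*u + 8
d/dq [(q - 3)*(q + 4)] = 2*q + 1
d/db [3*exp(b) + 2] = 3*exp(b)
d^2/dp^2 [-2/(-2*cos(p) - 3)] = 4*(3*cos(p) - cos(2*p) + 3)/(2*cos(p) + 3)^3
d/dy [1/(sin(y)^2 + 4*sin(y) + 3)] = -2*(sin(y) + 2)*cos(y)/(sin(y)^2 + 4*sin(y) + 3)^2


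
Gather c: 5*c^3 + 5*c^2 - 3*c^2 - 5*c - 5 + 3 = 5*c^3 + 2*c^2 - 5*c - 2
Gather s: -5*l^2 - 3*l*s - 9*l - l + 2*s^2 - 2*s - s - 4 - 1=-5*l^2 - 10*l + 2*s^2 + s*(-3*l - 3) - 5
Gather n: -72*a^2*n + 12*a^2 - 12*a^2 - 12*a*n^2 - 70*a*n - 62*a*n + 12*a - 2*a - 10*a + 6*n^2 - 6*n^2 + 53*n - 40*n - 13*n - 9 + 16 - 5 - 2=-12*a*n^2 + n*(-72*a^2 - 132*a)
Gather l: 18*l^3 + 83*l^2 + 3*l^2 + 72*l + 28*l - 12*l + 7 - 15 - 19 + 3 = 18*l^3 + 86*l^2 + 88*l - 24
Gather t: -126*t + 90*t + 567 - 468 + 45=144 - 36*t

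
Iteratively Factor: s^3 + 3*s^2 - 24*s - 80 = (s - 5)*(s^2 + 8*s + 16) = (s - 5)*(s + 4)*(s + 4)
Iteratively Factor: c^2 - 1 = (c + 1)*(c - 1)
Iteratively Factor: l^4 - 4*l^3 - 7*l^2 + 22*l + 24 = (l + 1)*(l^3 - 5*l^2 - 2*l + 24) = (l + 1)*(l + 2)*(l^2 - 7*l + 12) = (l - 4)*(l + 1)*(l + 2)*(l - 3)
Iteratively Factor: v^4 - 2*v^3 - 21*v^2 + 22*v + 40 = (v + 4)*(v^3 - 6*v^2 + 3*v + 10) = (v - 2)*(v + 4)*(v^2 - 4*v - 5) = (v - 2)*(v + 1)*(v + 4)*(v - 5)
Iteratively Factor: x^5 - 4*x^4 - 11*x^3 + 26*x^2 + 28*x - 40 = (x + 2)*(x^4 - 6*x^3 + x^2 + 24*x - 20) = (x - 2)*(x + 2)*(x^3 - 4*x^2 - 7*x + 10) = (x - 2)*(x - 1)*(x + 2)*(x^2 - 3*x - 10) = (x - 5)*(x - 2)*(x - 1)*(x + 2)*(x + 2)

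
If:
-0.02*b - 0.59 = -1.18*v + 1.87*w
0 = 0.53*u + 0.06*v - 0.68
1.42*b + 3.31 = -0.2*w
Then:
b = -0.140845070422535*w - 2.33098591549296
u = 1.23088772481387 - 0.179134931108879*w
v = 1.58235855812843*w + 0.460491764144187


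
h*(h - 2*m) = h^2 - 2*h*m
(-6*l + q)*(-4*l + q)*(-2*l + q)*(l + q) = -48*l^4 - 4*l^3*q + 32*l^2*q^2 - 11*l*q^3 + q^4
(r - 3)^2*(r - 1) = r^3 - 7*r^2 + 15*r - 9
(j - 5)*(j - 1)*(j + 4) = j^3 - 2*j^2 - 19*j + 20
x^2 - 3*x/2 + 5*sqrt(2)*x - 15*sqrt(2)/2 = (x - 3/2)*(x + 5*sqrt(2))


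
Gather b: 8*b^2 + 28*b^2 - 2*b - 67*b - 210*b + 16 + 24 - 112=36*b^2 - 279*b - 72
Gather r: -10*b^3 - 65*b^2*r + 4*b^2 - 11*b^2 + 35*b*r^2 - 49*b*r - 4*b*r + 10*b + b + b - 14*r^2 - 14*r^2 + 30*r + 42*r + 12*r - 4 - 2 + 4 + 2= -10*b^3 - 7*b^2 + 12*b + r^2*(35*b - 28) + r*(-65*b^2 - 53*b + 84)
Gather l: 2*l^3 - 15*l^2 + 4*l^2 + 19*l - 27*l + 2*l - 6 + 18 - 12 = 2*l^3 - 11*l^2 - 6*l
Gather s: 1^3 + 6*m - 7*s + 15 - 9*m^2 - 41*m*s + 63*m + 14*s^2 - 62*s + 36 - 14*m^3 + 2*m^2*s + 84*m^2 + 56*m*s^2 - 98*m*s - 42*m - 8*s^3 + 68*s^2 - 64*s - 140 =-14*m^3 + 75*m^2 + 27*m - 8*s^3 + s^2*(56*m + 82) + s*(2*m^2 - 139*m - 133) - 88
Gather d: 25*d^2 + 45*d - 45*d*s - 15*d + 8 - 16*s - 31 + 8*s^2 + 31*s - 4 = 25*d^2 + d*(30 - 45*s) + 8*s^2 + 15*s - 27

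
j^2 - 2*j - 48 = (j - 8)*(j + 6)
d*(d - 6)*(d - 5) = d^3 - 11*d^2 + 30*d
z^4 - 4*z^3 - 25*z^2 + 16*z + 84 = (z - 7)*(z - 2)*(z + 2)*(z + 3)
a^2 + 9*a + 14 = (a + 2)*(a + 7)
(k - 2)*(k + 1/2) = k^2 - 3*k/2 - 1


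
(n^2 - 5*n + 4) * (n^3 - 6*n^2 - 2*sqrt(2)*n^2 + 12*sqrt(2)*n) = n^5 - 11*n^4 - 2*sqrt(2)*n^4 + 22*sqrt(2)*n^3 + 34*n^3 - 68*sqrt(2)*n^2 - 24*n^2 + 48*sqrt(2)*n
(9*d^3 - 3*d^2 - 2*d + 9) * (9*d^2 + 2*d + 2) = 81*d^5 - 9*d^4 - 6*d^3 + 71*d^2 + 14*d + 18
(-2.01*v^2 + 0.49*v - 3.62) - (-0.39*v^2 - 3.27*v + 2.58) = -1.62*v^2 + 3.76*v - 6.2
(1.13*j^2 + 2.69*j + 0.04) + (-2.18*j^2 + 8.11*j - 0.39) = -1.05*j^2 + 10.8*j - 0.35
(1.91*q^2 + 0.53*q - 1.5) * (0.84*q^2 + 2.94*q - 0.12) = 1.6044*q^4 + 6.0606*q^3 + 0.069*q^2 - 4.4736*q + 0.18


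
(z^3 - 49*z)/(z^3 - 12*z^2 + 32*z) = (z^2 - 49)/(z^2 - 12*z + 32)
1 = 1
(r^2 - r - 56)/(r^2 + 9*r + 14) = (r - 8)/(r + 2)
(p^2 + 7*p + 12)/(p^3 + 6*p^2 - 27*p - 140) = (p + 3)/(p^2 + 2*p - 35)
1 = 1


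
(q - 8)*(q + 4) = q^2 - 4*q - 32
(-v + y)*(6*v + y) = -6*v^2 + 5*v*y + y^2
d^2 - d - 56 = (d - 8)*(d + 7)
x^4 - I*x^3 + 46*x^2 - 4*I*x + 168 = (x - 7*I)*(x - 2*I)*(x + 2*I)*(x + 6*I)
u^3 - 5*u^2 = u^2*(u - 5)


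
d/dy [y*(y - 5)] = 2*y - 5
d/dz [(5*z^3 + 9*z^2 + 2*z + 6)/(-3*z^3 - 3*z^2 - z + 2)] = (12*z^4 + 2*z^3 + 81*z^2 + 72*z + 10)/(9*z^6 + 18*z^5 + 15*z^4 - 6*z^3 - 11*z^2 - 4*z + 4)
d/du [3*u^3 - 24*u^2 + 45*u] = 9*u^2 - 48*u + 45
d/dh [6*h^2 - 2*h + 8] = 12*h - 2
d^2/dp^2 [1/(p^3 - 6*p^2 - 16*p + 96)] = 2*(3*(2 - p)*(p^3 - 6*p^2 - 16*p + 96) + (-3*p^2 + 12*p + 16)^2)/(p^3 - 6*p^2 - 16*p + 96)^3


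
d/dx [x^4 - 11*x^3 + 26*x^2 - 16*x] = 4*x^3 - 33*x^2 + 52*x - 16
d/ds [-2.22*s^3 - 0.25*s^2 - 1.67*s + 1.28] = -6.66*s^2 - 0.5*s - 1.67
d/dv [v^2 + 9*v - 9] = 2*v + 9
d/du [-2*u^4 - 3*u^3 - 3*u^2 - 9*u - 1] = -8*u^3 - 9*u^2 - 6*u - 9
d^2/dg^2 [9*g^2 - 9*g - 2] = 18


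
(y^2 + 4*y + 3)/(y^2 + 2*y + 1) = (y + 3)/(y + 1)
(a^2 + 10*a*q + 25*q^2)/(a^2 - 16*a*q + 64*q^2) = (a^2 + 10*a*q + 25*q^2)/(a^2 - 16*a*q + 64*q^2)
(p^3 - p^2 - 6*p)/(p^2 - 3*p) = p + 2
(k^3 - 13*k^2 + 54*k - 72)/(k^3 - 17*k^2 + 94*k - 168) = (k - 3)/(k - 7)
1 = 1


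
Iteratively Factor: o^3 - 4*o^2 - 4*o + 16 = (o - 2)*(o^2 - 2*o - 8) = (o - 4)*(o - 2)*(o + 2)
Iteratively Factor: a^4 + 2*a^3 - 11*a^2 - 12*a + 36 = (a + 3)*(a^3 - a^2 - 8*a + 12) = (a + 3)^2*(a^2 - 4*a + 4) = (a - 2)*(a + 3)^2*(a - 2)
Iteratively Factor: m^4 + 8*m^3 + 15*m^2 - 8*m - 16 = (m - 1)*(m^3 + 9*m^2 + 24*m + 16) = (m - 1)*(m + 4)*(m^2 + 5*m + 4) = (m - 1)*(m + 4)^2*(m + 1)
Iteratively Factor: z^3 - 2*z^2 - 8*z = (z)*(z^2 - 2*z - 8) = z*(z - 4)*(z + 2)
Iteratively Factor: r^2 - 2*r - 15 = (r + 3)*(r - 5)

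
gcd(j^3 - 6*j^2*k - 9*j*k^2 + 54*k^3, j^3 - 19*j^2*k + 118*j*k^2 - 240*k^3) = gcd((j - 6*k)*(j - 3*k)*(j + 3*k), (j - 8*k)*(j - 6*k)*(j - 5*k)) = j - 6*k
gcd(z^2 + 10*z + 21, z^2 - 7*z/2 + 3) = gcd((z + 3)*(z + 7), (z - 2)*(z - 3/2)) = 1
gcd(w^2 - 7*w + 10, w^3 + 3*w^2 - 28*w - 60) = w - 5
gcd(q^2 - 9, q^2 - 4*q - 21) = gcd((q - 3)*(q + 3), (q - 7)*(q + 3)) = q + 3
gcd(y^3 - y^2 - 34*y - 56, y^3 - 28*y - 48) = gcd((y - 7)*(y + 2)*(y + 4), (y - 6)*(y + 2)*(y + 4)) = y^2 + 6*y + 8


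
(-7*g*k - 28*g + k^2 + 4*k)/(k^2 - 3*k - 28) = (-7*g + k)/(k - 7)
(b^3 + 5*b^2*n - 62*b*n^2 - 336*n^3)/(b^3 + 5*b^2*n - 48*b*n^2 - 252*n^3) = (b^2 - b*n - 56*n^2)/(b^2 - b*n - 42*n^2)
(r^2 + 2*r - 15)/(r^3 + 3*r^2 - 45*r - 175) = (r - 3)/(r^2 - 2*r - 35)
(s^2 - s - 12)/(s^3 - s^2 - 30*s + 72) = (s + 3)/(s^2 + 3*s - 18)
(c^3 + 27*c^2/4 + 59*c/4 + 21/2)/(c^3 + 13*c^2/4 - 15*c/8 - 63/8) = 2*(c + 2)/(2*c - 3)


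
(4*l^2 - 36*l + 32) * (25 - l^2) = -4*l^4 + 36*l^3 + 68*l^2 - 900*l + 800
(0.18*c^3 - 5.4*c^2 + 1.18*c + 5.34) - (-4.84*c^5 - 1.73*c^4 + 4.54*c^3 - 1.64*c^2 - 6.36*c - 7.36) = 4.84*c^5 + 1.73*c^4 - 4.36*c^3 - 3.76*c^2 + 7.54*c + 12.7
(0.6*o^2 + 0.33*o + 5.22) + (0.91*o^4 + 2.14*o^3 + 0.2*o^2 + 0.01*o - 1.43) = 0.91*o^4 + 2.14*o^3 + 0.8*o^2 + 0.34*o + 3.79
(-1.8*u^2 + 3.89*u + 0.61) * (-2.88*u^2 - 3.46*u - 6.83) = 5.184*u^4 - 4.9752*u^3 - 2.9222*u^2 - 28.6793*u - 4.1663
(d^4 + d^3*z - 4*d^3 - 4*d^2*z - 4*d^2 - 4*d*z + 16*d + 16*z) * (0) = 0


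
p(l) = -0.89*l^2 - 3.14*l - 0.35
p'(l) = -1.78*l - 3.14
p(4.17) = -28.92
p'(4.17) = -10.56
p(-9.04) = -44.70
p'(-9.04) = 12.95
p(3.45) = -21.78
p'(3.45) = -9.28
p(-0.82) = 1.63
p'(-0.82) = -1.68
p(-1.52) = 2.37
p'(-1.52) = -0.43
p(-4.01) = -2.07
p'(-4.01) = 4.00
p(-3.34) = 0.21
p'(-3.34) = 2.81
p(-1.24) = 2.18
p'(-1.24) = -0.93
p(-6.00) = -13.55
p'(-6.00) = 7.54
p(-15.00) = -153.50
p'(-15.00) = 23.56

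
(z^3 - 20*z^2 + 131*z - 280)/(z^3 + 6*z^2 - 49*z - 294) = (z^2 - 13*z + 40)/(z^2 + 13*z + 42)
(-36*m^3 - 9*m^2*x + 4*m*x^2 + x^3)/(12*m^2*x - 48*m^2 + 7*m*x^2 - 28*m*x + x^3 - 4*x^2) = (-3*m + x)/(x - 4)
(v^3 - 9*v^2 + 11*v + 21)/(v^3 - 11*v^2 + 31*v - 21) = (v + 1)/(v - 1)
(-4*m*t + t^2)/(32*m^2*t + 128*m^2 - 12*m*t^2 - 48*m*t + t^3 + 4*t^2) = t/(-8*m*t - 32*m + t^2 + 4*t)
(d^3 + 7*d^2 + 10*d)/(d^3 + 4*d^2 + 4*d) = (d + 5)/(d + 2)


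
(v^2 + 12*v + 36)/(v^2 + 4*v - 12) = (v + 6)/(v - 2)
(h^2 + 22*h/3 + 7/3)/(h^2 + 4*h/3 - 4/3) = (3*h^2 + 22*h + 7)/(3*h^2 + 4*h - 4)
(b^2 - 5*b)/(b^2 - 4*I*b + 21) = b*(b - 5)/(b^2 - 4*I*b + 21)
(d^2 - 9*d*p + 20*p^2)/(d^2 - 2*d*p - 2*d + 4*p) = (d^2 - 9*d*p + 20*p^2)/(d^2 - 2*d*p - 2*d + 4*p)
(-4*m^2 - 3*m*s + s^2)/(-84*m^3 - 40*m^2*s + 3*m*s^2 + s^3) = (4*m^2 + 3*m*s - s^2)/(84*m^3 + 40*m^2*s - 3*m*s^2 - s^3)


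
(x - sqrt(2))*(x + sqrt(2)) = x^2 - 2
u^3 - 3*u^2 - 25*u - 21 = (u - 7)*(u + 1)*(u + 3)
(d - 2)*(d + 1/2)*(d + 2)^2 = d^4 + 5*d^3/2 - 3*d^2 - 10*d - 4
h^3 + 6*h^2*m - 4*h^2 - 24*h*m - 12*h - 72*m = (h - 6)*(h + 2)*(h + 6*m)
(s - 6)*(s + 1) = s^2 - 5*s - 6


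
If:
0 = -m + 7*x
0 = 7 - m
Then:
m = 7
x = 1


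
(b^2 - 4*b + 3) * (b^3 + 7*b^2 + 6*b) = b^5 + 3*b^4 - 19*b^3 - 3*b^2 + 18*b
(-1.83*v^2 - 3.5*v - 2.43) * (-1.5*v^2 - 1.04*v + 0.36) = 2.745*v^4 + 7.1532*v^3 + 6.6262*v^2 + 1.2672*v - 0.8748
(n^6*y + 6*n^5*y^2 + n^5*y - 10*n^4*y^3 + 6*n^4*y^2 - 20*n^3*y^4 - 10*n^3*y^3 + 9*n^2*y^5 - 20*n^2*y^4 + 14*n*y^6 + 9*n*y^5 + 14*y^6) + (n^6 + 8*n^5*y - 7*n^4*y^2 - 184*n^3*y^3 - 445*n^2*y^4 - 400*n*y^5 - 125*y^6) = n^6*y + n^6 + 6*n^5*y^2 + 9*n^5*y - 10*n^4*y^3 - n^4*y^2 - 20*n^3*y^4 - 194*n^3*y^3 + 9*n^2*y^5 - 465*n^2*y^4 + 14*n*y^6 - 391*n*y^5 - 111*y^6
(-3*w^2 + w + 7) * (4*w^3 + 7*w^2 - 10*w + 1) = -12*w^5 - 17*w^4 + 65*w^3 + 36*w^2 - 69*w + 7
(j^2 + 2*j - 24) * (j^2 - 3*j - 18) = j^4 - j^3 - 48*j^2 + 36*j + 432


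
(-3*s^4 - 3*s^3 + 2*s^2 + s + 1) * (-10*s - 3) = 30*s^5 + 39*s^4 - 11*s^3 - 16*s^2 - 13*s - 3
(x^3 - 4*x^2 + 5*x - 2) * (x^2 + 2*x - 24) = x^5 - 2*x^4 - 27*x^3 + 104*x^2 - 124*x + 48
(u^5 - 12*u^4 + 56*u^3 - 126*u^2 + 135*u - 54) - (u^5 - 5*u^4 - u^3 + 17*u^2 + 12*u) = -7*u^4 + 57*u^3 - 143*u^2 + 123*u - 54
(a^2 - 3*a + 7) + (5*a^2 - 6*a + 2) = 6*a^2 - 9*a + 9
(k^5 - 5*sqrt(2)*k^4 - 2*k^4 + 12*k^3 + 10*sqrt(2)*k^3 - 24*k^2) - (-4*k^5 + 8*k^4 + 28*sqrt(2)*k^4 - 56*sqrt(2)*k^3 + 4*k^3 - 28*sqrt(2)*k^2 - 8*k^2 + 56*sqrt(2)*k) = 5*k^5 - 33*sqrt(2)*k^4 - 10*k^4 + 8*k^3 + 66*sqrt(2)*k^3 - 16*k^2 + 28*sqrt(2)*k^2 - 56*sqrt(2)*k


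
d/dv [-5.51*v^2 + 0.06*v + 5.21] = 0.06 - 11.02*v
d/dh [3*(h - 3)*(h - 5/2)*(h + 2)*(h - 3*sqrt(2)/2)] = 12*h^3 - 63*h^2/2 - 27*sqrt(2)*h^2/2 - 21*h + 63*sqrt(2)*h/2 + 63*sqrt(2)/4 + 45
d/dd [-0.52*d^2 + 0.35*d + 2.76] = 0.35 - 1.04*d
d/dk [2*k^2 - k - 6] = 4*k - 1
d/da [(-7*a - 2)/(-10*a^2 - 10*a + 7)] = (-70*a^2 - 40*a - 69)/(100*a^4 + 200*a^3 - 40*a^2 - 140*a + 49)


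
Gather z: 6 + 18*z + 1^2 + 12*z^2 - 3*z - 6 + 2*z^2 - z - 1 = 14*z^2 + 14*z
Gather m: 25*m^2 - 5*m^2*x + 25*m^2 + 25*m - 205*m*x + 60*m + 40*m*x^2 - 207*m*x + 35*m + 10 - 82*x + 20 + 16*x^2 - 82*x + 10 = m^2*(50 - 5*x) + m*(40*x^2 - 412*x + 120) + 16*x^2 - 164*x + 40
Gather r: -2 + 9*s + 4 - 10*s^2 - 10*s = -10*s^2 - s + 2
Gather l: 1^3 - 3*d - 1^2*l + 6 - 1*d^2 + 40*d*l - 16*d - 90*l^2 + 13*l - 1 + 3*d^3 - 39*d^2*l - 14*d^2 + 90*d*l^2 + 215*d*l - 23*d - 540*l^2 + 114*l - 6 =3*d^3 - 15*d^2 - 42*d + l^2*(90*d - 630) + l*(-39*d^2 + 255*d + 126)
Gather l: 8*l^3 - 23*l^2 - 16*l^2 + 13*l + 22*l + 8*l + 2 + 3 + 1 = 8*l^3 - 39*l^2 + 43*l + 6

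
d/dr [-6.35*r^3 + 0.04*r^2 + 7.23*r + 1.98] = -19.05*r^2 + 0.08*r + 7.23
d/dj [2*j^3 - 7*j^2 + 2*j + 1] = 6*j^2 - 14*j + 2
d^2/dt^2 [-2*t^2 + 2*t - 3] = -4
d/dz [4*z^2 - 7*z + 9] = 8*z - 7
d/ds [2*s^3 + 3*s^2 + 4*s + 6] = 6*s^2 + 6*s + 4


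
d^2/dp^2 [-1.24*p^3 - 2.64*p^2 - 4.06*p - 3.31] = -7.44*p - 5.28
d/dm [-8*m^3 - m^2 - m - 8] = -24*m^2 - 2*m - 1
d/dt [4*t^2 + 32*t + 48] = 8*t + 32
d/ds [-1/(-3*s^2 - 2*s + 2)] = 2*(-3*s - 1)/(3*s^2 + 2*s - 2)^2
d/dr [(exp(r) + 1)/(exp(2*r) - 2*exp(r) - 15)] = (2*(1 - exp(r))*(exp(r) + 1) + exp(2*r) - 2*exp(r) - 15)*exp(r)/(-exp(2*r) + 2*exp(r) + 15)^2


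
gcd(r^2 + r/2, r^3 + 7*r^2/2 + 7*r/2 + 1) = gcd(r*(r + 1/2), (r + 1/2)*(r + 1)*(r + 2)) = r + 1/2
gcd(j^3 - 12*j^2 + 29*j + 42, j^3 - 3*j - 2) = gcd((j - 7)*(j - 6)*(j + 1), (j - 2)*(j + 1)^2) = j + 1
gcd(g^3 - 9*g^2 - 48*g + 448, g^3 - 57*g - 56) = g^2 - g - 56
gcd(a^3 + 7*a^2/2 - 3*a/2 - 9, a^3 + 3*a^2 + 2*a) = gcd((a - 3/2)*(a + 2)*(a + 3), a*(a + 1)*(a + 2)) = a + 2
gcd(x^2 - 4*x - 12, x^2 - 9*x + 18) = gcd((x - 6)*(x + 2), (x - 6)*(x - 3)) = x - 6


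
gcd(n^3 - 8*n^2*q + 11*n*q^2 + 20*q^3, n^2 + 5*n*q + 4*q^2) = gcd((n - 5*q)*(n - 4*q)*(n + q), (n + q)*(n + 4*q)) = n + q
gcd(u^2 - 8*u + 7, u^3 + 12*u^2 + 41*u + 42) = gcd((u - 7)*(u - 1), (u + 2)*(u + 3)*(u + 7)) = 1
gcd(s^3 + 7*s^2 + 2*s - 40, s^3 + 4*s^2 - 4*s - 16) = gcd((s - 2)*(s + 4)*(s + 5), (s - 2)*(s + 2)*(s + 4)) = s^2 + 2*s - 8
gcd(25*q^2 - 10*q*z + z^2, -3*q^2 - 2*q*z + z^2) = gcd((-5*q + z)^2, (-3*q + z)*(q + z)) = 1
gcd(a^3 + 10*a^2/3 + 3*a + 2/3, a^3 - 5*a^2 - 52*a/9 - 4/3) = a + 1/3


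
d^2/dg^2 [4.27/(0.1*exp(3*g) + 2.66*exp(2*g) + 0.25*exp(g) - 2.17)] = (4.27*(0.3*exp(2*g) + 5.32*exp(g) + 0.25)*(0.6*exp(2*g) + 10.64*exp(g) + 0.5)*exp(g) - (3.843*exp(2*g) + 45.4328*exp(g) + 1.0675)*(0.1*exp(3*g) + 2.66*exp(2*g) + 0.25*exp(g) - 2.17))*exp(g)/(0.1*exp(3*g) + 2.66*exp(2*g) + 0.25*exp(g) - 2.17)^3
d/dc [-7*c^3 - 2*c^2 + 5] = c*(-21*c - 4)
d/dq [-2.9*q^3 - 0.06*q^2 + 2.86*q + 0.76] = -8.7*q^2 - 0.12*q + 2.86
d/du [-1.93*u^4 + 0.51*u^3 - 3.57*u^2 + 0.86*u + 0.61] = -7.72*u^3 + 1.53*u^2 - 7.14*u + 0.86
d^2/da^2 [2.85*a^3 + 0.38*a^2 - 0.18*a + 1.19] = 17.1*a + 0.76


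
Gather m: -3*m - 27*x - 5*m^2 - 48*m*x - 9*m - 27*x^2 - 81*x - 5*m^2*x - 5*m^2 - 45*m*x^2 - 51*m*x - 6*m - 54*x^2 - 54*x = m^2*(-5*x - 10) + m*(-45*x^2 - 99*x - 18) - 81*x^2 - 162*x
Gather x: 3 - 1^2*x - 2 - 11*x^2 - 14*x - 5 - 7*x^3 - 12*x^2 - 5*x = -7*x^3 - 23*x^2 - 20*x - 4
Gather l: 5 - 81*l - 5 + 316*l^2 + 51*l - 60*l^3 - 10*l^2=-60*l^3 + 306*l^2 - 30*l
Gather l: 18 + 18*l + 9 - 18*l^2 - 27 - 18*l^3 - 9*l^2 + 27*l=-18*l^3 - 27*l^2 + 45*l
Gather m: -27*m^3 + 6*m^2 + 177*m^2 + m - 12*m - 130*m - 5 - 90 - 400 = -27*m^3 + 183*m^2 - 141*m - 495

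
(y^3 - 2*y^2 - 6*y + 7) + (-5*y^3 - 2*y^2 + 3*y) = -4*y^3 - 4*y^2 - 3*y + 7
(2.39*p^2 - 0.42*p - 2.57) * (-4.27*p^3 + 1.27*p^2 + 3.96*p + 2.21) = -10.2053*p^5 + 4.8287*p^4 + 19.9049*p^3 + 0.3548*p^2 - 11.1054*p - 5.6797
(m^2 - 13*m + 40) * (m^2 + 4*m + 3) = m^4 - 9*m^3 - 9*m^2 + 121*m + 120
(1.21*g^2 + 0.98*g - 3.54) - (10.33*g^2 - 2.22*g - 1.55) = -9.12*g^2 + 3.2*g - 1.99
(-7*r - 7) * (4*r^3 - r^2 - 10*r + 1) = -28*r^4 - 21*r^3 + 77*r^2 + 63*r - 7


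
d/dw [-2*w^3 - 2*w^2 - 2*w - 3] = -6*w^2 - 4*w - 2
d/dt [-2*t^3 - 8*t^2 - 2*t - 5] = -6*t^2 - 16*t - 2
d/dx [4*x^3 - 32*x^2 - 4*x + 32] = 12*x^2 - 64*x - 4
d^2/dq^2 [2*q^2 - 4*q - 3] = 4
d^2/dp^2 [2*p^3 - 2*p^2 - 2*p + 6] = 12*p - 4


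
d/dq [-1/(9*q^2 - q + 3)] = (18*q - 1)/(9*q^2 - q + 3)^2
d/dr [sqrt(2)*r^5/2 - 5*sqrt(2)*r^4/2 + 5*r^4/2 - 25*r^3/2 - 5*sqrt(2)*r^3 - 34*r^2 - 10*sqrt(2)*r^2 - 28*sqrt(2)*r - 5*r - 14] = 5*sqrt(2)*r^4/2 - 10*sqrt(2)*r^3 + 10*r^3 - 75*r^2/2 - 15*sqrt(2)*r^2 - 68*r - 20*sqrt(2)*r - 28*sqrt(2) - 5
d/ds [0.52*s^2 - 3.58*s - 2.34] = 1.04*s - 3.58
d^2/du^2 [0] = 0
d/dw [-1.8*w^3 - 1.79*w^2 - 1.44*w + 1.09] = -5.4*w^2 - 3.58*w - 1.44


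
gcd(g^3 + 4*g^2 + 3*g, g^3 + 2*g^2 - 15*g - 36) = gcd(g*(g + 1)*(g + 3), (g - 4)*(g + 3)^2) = g + 3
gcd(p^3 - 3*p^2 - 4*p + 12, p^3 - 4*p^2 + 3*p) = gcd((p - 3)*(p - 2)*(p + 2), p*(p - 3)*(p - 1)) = p - 3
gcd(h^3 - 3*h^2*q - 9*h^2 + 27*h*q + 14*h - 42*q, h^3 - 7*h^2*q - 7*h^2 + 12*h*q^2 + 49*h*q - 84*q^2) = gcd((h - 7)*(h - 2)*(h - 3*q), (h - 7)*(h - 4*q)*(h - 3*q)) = -h^2 + 3*h*q + 7*h - 21*q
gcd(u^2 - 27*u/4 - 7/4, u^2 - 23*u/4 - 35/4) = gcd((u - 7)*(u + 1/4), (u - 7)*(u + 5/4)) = u - 7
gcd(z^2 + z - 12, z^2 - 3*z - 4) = 1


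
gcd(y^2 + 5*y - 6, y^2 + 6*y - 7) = y - 1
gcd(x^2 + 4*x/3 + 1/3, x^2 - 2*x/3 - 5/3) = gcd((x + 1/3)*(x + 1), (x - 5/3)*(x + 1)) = x + 1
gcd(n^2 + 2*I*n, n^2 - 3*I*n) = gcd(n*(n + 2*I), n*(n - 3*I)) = n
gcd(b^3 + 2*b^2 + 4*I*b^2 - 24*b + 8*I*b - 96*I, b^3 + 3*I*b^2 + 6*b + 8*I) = b + 4*I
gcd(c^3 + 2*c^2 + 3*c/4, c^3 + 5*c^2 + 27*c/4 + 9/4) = c^2 + 2*c + 3/4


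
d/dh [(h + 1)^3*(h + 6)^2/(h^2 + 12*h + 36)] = 3*h^2 + 6*h + 3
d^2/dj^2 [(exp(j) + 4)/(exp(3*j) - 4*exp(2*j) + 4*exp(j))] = 4*(exp(3*j) + 10*exp(2*j) - 8*exp(j) + 4)*exp(-j)/(exp(4*j) - 8*exp(3*j) + 24*exp(2*j) - 32*exp(j) + 16)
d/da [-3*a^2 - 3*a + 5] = -6*a - 3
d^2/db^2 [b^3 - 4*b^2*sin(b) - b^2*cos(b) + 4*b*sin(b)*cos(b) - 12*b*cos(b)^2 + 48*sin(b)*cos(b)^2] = 4*b^2*sin(b) + b^2*cos(b) + 4*b*sin(b) - 8*b*sin(2*b) - 16*b*cos(b) + 24*b*cos(2*b) + 6*b - 20*sin(b) + 24*sin(2*b) - 108*sin(3*b) - 2*cos(b) + 8*cos(2*b)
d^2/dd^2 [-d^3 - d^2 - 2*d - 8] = -6*d - 2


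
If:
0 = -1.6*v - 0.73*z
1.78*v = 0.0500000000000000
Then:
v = 0.03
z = -0.06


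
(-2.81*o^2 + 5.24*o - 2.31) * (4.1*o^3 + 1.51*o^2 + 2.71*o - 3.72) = -11.521*o^5 + 17.2409*o^4 - 9.1737*o^3 + 21.1655*o^2 - 25.7529*o + 8.5932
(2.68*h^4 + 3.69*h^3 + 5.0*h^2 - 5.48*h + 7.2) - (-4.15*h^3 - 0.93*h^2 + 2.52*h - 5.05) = 2.68*h^4 + 7.84*h^3 + 5.93*h^2 - 8.0*h + 12.25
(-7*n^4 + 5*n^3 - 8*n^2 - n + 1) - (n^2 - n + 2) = -7*n^4 + 5*n^3 - 9*n^2 - 1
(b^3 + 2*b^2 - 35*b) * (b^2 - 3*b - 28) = b^5 - b^4 - 69*b^3 + 49*b^2 + 980*b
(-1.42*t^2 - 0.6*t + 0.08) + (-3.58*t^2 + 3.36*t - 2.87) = -5.0*t^2 + 2.76*t - 2.79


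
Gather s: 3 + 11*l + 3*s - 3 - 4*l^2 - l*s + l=-4*l^2 + 12*l + s*(3 - l)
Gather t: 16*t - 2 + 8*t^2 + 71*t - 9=8*t^2 + 87*t - 11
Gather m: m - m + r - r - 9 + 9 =0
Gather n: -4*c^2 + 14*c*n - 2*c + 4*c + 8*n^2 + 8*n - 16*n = -4*c^2 + 2*c + 8*n^2 + n*(14*c - 8)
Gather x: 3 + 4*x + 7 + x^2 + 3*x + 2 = x^2 + 7*x + 12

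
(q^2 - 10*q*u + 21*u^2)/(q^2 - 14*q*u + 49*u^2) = (q - 3*u)/(q - 7*u)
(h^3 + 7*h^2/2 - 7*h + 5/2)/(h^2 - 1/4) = 2*(h^2 + 4*h - 5)/(2*h + 1)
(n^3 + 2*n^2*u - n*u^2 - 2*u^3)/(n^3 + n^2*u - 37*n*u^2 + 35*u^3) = (-n^2 - 3*n*u - 2*u^2)/(-n^2 - 2*n*u + 35*u^2)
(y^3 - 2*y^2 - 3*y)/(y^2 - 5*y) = (y^2 - 2*y - 3)/(y - 5)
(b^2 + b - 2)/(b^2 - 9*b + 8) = (b + 2)/(b - 8)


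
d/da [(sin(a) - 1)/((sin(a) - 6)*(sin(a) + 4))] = (2*sin(a) + cos(a)^2 - 27)*cos(a)/((sin(a) - 6)^2*(sin(a) + 4)^2)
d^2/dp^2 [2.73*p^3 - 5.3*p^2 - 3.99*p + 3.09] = 16.38*p - 10.6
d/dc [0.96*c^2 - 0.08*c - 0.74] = 1.92*c - 0.08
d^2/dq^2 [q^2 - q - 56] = 2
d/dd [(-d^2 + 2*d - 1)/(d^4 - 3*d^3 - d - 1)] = (2*(d - 1)*(-d^4 + 3*d^3 + d + 1) - (d^2 - 2*d + 1)*(-4*d^3 + 9*d^2 + 1))/(-d^4 + 3*d^3 + d + 1)^2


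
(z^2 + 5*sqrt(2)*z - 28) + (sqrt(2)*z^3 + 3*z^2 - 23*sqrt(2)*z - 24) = sqrt(2)*z^3 + 4*z^2 - 18*sqrt(2)*z - 52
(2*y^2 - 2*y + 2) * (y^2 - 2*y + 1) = 2*y^4 - 6*y^3 + 8*y^2 - 6*y + 2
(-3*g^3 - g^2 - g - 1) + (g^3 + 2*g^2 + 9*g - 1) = -2*g^3 + g^2 + 8*g - 2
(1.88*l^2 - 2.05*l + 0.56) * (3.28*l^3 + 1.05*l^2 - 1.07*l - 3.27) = 6.1664*l^5 - 4.75*l^4 - 2.3273*l^3 - 3.3661*l^2 + 6.1043*l - 1.8312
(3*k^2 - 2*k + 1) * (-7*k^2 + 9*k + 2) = -21*k^4 + 41*k^3 - 19*k^2 + 5*k + 2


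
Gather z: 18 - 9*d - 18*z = -9*d - 18*z + 18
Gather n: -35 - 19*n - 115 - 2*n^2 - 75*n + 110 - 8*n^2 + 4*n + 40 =-10*n^2 - 90*n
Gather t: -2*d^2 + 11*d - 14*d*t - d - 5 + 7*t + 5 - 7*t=-2*d^2 - 14*d*t + 10*d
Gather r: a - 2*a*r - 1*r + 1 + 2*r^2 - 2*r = a + 2*r^2 + r*(-2*a - 3) + 1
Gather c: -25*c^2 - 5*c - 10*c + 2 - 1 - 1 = -25*c^2 - 15*c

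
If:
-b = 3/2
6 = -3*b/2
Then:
No Solution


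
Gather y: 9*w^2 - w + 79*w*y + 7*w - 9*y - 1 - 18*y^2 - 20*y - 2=9*w^2 + 6*w - 18*y^2 + y*(79*w - 29) - 3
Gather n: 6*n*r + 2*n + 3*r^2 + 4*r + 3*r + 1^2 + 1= n*(6*r + 2) + 3*r^2 + 7*r + 2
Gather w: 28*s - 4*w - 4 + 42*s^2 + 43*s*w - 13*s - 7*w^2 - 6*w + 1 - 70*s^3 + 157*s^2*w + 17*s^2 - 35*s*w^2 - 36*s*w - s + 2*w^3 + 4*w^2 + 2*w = -70*s^3 + 59*s^2 + 14*s + 2*w^3 + w^2*(-35*s - 3) + w*(157*s^2 + 7*s - 8) - 3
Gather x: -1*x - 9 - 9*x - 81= -10*x - 90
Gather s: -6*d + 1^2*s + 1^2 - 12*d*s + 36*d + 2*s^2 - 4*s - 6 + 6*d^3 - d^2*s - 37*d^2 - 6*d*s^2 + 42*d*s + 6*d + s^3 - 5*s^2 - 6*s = 6*d^3 - 37*d^2 + 36*d + s^3 + s^2*(-6*d - 3) + s*(-d^2 + 30*d - 9) - 5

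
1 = 1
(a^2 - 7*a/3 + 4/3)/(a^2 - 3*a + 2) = (a - 4/3)/(a - 2)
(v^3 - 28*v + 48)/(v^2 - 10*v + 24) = (v^2 + 4*v - 12)/(v - 6)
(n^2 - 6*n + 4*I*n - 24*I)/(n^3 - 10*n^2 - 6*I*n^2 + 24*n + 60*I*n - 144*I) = (n + 4*I)/(n^2 + n*(-4 - 6*I) + 24*I)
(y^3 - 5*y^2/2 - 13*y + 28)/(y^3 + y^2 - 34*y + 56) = (y + 7/2)/(y + 7)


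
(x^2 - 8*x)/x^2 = (x - 8)/x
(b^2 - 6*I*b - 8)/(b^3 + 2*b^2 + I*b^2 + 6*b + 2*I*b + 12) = (b - 4*I)/(b^2 + b*(2 + 3*I) + 6*I)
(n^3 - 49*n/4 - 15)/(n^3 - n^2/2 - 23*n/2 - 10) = (n + 3/2)/(n + 1)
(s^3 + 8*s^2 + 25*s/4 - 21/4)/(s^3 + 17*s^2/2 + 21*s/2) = (s - 1/2)/s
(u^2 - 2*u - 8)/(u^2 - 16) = (u + 2)/(u + 4)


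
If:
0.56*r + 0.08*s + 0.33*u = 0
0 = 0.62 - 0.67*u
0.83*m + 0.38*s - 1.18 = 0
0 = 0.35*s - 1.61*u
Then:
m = -0.53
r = -1.15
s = 4.26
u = 0.93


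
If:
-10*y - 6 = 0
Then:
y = -3/5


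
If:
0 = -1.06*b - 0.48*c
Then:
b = -0.452830188679245*c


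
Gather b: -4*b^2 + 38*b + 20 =-4*b^2 + 38*b + 20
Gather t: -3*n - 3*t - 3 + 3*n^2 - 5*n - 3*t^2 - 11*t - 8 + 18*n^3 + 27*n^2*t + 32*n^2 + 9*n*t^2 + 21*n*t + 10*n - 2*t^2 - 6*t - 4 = 18*n^3 + 35*n^2 + 2*n + t^2*(9*n - 5) + t*(27*n^2 + 21*n - 20) - 15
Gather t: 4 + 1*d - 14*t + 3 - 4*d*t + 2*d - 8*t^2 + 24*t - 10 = 3*d - 8*t^2 + t*(10 - 4*d) - 3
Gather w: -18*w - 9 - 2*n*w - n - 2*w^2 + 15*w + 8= -n - 2*w^2 + w*(-2*n - 3) - 1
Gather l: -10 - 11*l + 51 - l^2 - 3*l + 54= -l^2 - 14*l + 95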